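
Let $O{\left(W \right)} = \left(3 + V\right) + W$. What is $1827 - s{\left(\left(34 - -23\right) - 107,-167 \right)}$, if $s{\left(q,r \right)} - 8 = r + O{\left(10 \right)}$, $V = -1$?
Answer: $1974$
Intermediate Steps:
$O{\left(W \right)} = 2 + W$ ($O{\left(W \right)} = \left(3 - 1\right) + W = 2 + W$)
$s{\left(q,r \right)} = 20 + r$ ($s{\left(q,r \right)} = 8 + \left(r + \left(2 + 10\right)\right) = 8 + \left(r + 12\right) = 8 + \left(12 + r\right) = 20 + r$)
$1827 - s{\left(\left(34 - -23\right) - 107,-167 \right)} = 1827 - \left(20 - 167\right) = 1827 - -147 = 1827 + 147 = 1974$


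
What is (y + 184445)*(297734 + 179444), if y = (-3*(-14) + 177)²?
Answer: 110899030268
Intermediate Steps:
y = 47961 (y = (42 + 177)² = 219² = 47961)
(y + 184445)*(297734 + 179444) = (47961 + 184445)*(297734 + 179444) = 232406*477178 = 110899030268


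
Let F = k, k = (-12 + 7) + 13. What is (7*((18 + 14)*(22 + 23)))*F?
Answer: 80640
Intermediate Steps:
k = 8 (k = -5 + 13 = 8)
F = 8
(7*((18 + 14)*(22 + 23)))*F = (7*((18 + 14)*(22 + 23)))*8 = (7*(32*45))*8 = (7*1440)*8 = 10080*8 = 80640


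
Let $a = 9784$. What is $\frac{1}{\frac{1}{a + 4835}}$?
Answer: $14619$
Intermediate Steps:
$\frac{1}{\frac{1}{a + 4835}} = \frac{1}{\frac{1}{9784 + 4835}} = \frac{1}{\frac{1}{14619}} = 14619$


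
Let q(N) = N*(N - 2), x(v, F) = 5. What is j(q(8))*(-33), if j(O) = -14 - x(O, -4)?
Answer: 627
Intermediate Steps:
q(N) = N*(-2 + N)
j(O) = -19 (j(O) = -14 - 1*5 = -14 - 5 = -19)
j(q(8))*(-33) = -19*(-33) = 627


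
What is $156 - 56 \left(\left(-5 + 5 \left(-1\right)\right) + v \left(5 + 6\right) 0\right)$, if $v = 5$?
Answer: $716$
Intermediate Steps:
$156 - 56 \left(\left(-5 + 5 \left(-1\right)\right) + v \left(5 + 6\right) 0\right) = 156 - 56 \left(\left(-5 + 5 \left(-1\right)\right) + 5 \left(5 + 6\right) 0\right) = 156 - 56 \left(\left(-5 - 5\right) + 5 \cdot 11 \cdot 0\right) = 156 - 56 \left(-10 + 55 \cdot 0\right) = 156 - 56 \left(-10 + 0\right) = 156 - -560 = 156 + 560 = 716$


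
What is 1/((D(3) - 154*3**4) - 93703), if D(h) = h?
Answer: -1/106174 ≈ -9.4185e-6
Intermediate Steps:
1/((D(3) - 154*3**4) - 93703) = 1/((3 - 154*3**4) - 93703) = 1/((3 - 154*81) - 93703) = 1/((3 - 12474) - 93703) = 1/(-12471 - 93703) = 1/(-106174) = -1/106174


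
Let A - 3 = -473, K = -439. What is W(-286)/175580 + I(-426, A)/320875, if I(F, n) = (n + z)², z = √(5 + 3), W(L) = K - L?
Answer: 7747586553/11267846500 - 376*√2/64175 ≈ 0.67930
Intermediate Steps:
A = -470 (A = 3 - 473 = -470)
W(L) = -439 - L
z = 2*√2 (z = √8 = 2*√2 ≈ 2.8284)
I(F, n) = (n + 2*√2)²
W(-286)/175580 + I(-426, A)/320875 = (-439 - 1*(-286))/175580 + (-470 + 2*√2)²/320875 = (-439 + 286)*(1/175580) + (-470 + 2*√2)²*(1/320875) = -153*1/175580 + (-470 + 2*√2)²/320875 = -153/175580 + (-470 + 2*√2)²/320875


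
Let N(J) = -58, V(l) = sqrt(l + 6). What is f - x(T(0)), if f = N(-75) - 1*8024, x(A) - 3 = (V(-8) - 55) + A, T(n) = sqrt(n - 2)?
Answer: -8030 - 2*I*sqrt(2) ≈ -8030.0 - 2.8284*I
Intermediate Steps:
T(n) = sqrt(-2 + n)
V(l) = sqrt(6 + l)
x(A) = -52 + A + I*sqrt(2) (x(A) = 3 + ((sqrt(6 - 8) - 55) + A) = 3 + ((sqrt(-2) - 55) + A) = 3 + ((I*sqrt(2) - 55) + A) = 3 + ((-55 + I*sqrt(2)) + A) = 3 + (-55 + A + I*sqrt(2)) = -52 + A + I*sqrt(2))
f = -8082 (f = -58 - 1*8024 = -58 - 8024 = -8082)
f - x(T(0)) = -8082 - (-52 + sqrt(-2 + 0) + I*sqrt(2)) = -8082 - (-52 + sqrt(-2) + I*sqrt(2)) = -8082 - (-52 + I*sqrt(2) + I*sqrt(2)) = -8082 - (-52 + 2*I*sqrt(2)) = -8082 + (52 - 2*I*sqrt(2)) = -8030 - 2*I*sqrt(2)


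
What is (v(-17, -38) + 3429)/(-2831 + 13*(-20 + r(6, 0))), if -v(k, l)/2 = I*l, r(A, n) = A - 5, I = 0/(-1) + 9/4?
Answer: -200/171 ≈ -1.1696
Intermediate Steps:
I = 9/4 (I = 0*(-1) + 9*(¼) = 0 + 9/4 = 9/4 ≈ 2.2500)
r(A, n) = -5 + A
v(k, l) = -9*l/2
(v(-17, -38) + 3429)/(-2831 + 13*(-20 + r(6, 0))) = (-9/2*(-38) + 3429)/(-2831 + 13*(-20 + (-5 + 6))) = (171 + 3429)/(-2831 + 13*(-20 + 1)) = 3600/(-2831 + 13*(-19)) = 3600/(-2831 - 247) = 3600/(-3078) = 3600*(-1/3078) = -200/171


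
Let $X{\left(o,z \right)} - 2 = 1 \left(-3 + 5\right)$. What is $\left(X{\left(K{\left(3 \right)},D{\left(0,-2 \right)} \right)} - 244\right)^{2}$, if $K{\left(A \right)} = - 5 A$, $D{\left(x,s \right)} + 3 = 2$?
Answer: $57600$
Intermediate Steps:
$D{\left(x,s \right)} = -1$ ($D{\left(x,s \right)} = -3 + 2 = -1$)
$X{\left(o,z \right)} = 4$ ($X{\left(o,z \right)} = 2 + 1 \left(-3 + 5\right) = 2 + 1 \cdot 2 = 2 + 2 = 4$)
$\left(X{\left(K{\left(3 \right)},D{\left(0,-2 \right)} \right)} - 244\right)^{2} = \left(4 - 244\right)^{2} = \left(-240\right)^{2} = 57600$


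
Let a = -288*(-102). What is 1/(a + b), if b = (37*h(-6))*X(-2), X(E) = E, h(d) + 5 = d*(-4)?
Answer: 1/27970 ≈ 3.5753e-5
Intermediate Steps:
a = 29376
h(d) = -5 - 4*d (h(d) = -5 + d*(-4) = -5 - 4*d)
b = -1406 (b = (37*(-5 - 4*(-6)))*(-2) = (37*(-5 + 24))*(-2) = (37*19)*(-2) = 703*(-2) = -1406)
1/(a + b) = 1/(29376 - 1406) = 1/27970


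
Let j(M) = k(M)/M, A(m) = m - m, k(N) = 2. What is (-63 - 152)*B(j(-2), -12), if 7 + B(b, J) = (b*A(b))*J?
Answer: 1505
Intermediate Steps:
A(m) = 0
j(M) = 2/M
B(b, J) = -7 (B(b, J) = -7 + (b*0)*J = -7 + 0*J = -7 + 0 = -7)
(-63 - 152)*B(j(-2), -12) = (-63 - 152)*(-7) = -215*(-7) = 1505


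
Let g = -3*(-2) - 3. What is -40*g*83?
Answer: -9960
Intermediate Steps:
g = 3 (g = 6 - 3 = 3)
-40*g*83 = -40*3*83 = -120*83 = -9960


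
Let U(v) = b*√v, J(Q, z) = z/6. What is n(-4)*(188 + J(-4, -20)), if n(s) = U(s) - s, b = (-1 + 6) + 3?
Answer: 2216/3 + 8864*I/3 ≈ 738.67 + 2954.7*I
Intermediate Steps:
b = 8 (b = 5 + 3 = 8)
J(Q, z) = z/6 (J(Q, z) = z*(⅙) = z/6)
U(v) = 8*√v
n(s) = -s + 8*√s (n(s) = 8*√s - s = -s + 8*√s)
n(-4)*(188 + J(-4, -20)) = (-1*(-4) + 8*√(-4))*(188 + (⅙)*(-20)) = (4 + 8*(2*I))*(188 - 10/3) = (4 + 16*I)*(554/3) = 2216/3 + 8864*I/3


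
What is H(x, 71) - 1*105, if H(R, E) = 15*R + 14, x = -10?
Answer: -241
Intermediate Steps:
H(R, E) = 14 + 15*R
H(x, 71) - 1*105 = (14 + 15*(-10)) - 1*105 = (14 - 150) - 105 = -136 - 105 = -241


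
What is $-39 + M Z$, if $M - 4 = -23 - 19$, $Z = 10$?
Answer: $-419$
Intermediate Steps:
$M = -38$ ($M = 4 - 42 = -38$)
$-39 + M Z = -39 - 380 = -419$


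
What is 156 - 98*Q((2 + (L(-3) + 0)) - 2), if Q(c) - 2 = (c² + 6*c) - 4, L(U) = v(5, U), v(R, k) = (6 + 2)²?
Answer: -438688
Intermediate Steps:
v(R, k) = 64 (v(R, k) = 8² = 64)
L(U) = 64
Q(c) = -2 + c² + 6*c (Q(c) = 2 + ((c² + 6*c) - 4) = 2 + (-4 + c² + 6*c) = -2 + c² + 6*c)
156 - 98*Q((2 + (L(-3) + 0)) - 2) = 156 - 98*(-2 + ((2 + (64 + 0)) - 2)² + 6*((2 + (64 + 0)) - 2)) = 156 - 98*(-2 + ((2 + 64) - 2)² + 6*((2 + 64) - 2)) = 156 - 98*(-2 + (66 - 2)² + 6*(66 - 2)) = 156 - 98*(-2 + 64² + 6*64) = 156 - 98*(-2 + 4096 + 384) = 156 - 98*4478 = 156 - 438844 = -438688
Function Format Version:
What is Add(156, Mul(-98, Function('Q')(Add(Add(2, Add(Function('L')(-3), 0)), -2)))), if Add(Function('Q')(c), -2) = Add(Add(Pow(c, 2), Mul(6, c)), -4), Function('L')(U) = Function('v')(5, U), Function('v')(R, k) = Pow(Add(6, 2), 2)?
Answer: -438688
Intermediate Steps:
Function('v')(R, k) = 64 (Function('v')(R, k) = Pow(8, 2) = 64)
Function('L')(U) = 64
Function('Q')(c) = Add(-2, Pow(c, 2), Mul(6, c)) (Function('Q')(c) = Add(2, Add(Add(Pow(c, 2), Mul(6, c)), -4)) = Add(2, Add(-4, Pow(c, 2), Mul(6, c))) = Add(-2, Pow(c, 2), Mul(6, c)))
Add(156, Mul(-98, Function('Q')(Add(Add(2, Add(Function('L')(-3), 0)), -2)))) = Add(156, Mul(-98, Add(-2, Pow(Add(Add(2, Add(64, 0)), -2), 2), Mul(6, Add(Add(2, Add(64, 0)), -2))))) = Add(156, Mul(-98, Add(-2, Pow(Add(Add(2, 64), -2), 2), Mul(6, Add(Add(2, 64), -2))))) = Add(156, Mul(-98, Add(-2, Pow(Add(66, -2), 2), Mul(6, Add(66, -2))))) = Add(156, Mul(-98, Add(-2, Pow(64, 2), Mul(6, 64)))) = Add(156, Mul(-98, Add(-2, 4096, 384))) = Add(156, Mul(-98, 4478)) = Add(156, -438844) = -438688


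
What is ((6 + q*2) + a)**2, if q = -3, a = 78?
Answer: 6084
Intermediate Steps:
((6 + q*2) + a)**2 = ((6 - 3*2) + 78)**2 = ((6 - 6) + 78)**2 = (0 + 78)**2 = 78**2 = 6084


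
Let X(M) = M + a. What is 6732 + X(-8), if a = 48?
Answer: 6772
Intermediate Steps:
X(M) = 48 + M (X(M) = M + 48 = 48 + M)
6732 + X(-8) = 6732 + (48 - 8) = 6732 + 40 = 6772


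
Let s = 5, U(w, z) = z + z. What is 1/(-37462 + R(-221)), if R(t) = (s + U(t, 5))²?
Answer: -1/37237 ≈ -2.6855e-5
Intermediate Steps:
U(w, z) = 2*z
R(t) = 225 (R(t) = (5 + 2*5)² = (5 + 10)² = 15² = 225)
1/(-37462 + R(-221)) = 1/(-37462 + 225) = 1/(-37237) = -1/37237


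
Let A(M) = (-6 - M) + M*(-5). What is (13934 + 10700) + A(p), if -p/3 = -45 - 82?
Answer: 22342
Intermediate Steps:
p = 381 (p = -3*(-45 - 82) = -3*(-127) = 381)
A(M) = -6 - 6*M (A(M) = (-6 - M) - 5*M = -6 - 6*M)
(13934 + 10700) + A(p) = (13934 + 10700) + (-6 - 6*381) = 24634 + (-6 - 2286) = 24634 - 2292 = 22342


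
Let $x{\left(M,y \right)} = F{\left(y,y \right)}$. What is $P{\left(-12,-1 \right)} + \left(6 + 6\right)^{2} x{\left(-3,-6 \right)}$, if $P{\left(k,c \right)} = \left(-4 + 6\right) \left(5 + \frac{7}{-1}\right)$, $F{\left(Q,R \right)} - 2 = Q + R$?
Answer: $-1444$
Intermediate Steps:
$F{\left(Q,R \right)} = 2 + Q + R$ ($F{\left(Q,R \right)} = 2 + \left(Q + R\right) = 2 + Q + R$)
$x{\left(M,y \right)} = 2 + 2 y$ ($x{\left(M,y \right)} = 2 + y + y = 2 + 2 y$)
$P{\left(k,c \right)} = -4$ ($P{\left(k,c \right)} = 2 \left(5 + 7 \left(-1\right)\right) = 2 \left(5 - 7\right) = 2 \left(-2\right) = -4$)
$P{\left(-12,-1 \right)} + \left(6 + 6\right)^{2} x{\left(-3,-6 \right)} = -4 + \left(6 + 6\right)^{2} \left(2 + 2 \left(-6\right)\right) = -4 + 12^{2} \left(2 - 12\right) = -4 + 144 \left(-10\right) = -4 - 1440 = -1444$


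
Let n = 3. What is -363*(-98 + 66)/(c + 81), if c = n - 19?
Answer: 11616/65 ≈ 178.71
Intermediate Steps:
c = -16 (c = 3 - 19 = -16)
-363*(-98 + 66)/(c + 81) = -363*(-98 + 66)/(-16 + 81) = -(-11616)/65 = -363*(-32/65) = 11616/65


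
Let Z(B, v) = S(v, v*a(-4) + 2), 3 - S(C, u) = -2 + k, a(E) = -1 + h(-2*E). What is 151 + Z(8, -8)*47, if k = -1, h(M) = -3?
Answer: 433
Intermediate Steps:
a(E) = -4 (a(E) = -1 - 3 = -4)
S(C, u) = 6 (S(C, u) = 3 - (-2 - 1) = 3 - 1*(-3) = 3 + 3 = 6)
Z(B, v) = 6
151 + Z(8, -8)*47 = 151 + 6*47 = 151 + 282 = 433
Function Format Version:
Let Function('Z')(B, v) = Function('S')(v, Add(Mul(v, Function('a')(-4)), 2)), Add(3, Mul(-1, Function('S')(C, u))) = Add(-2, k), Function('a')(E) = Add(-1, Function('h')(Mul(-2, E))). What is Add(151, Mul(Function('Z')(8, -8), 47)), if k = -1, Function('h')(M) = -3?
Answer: 433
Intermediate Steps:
Function('a')(E) = -4 (Function('a')(E) = Add(-1, -3) = -4)
Function('S')(C, u) = 6 (Function('S')(C, u) = Add(3, Mul(-1, Add(-2, -1))) = Add(3, Mul(-1, -3)) = Add(3, 3) = 6)
Function('Z')(B, v) = 6
Add(151, Mul(Function('Z')(8, -8), 47)) = Add(151, Mul(6, 47)) = Add(151, 282) = 433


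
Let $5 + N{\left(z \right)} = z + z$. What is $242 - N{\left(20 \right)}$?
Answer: $207$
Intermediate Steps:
$N{\left(z \right)} = -5 + 2 z$ ($N{\left(z \right)} = -5 + \left(z + z\right) = -5 + 2 z$)
$242 - N{\left(20 \right)} = 242 - \left(-5 + 2 \cdot 20\right) = 242 - \left(-5 + 40\right) = 242 - 35 = 207$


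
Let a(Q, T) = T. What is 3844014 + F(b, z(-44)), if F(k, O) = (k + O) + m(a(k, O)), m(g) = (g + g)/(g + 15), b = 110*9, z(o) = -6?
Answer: 11534990/3 ≈ 3.8450e+6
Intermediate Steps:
b = 990
m(g) = 2*g/(15 + g) (m(g) = (2*g)/(15 + g) = 2*g/(15 + g))
F(k, O) = O + k + 2*O/(15 + O) (F(k, O) = (k + O) + 2*O/(15 + O) = (O + k) + 2*O/(15 + O) = O + k + 2*O/(15 + O))
3844014 + F(b, z(-44)) = 3844014 + (2*(-6) + (15 - 6)*(-6 + 990))/(15 - 6) = 3844014 + (-12 + 9*984)/9 = 3844014 + (-12 + 8856)/9 = 3844014 + (⅑)*8844 = 3844014 + 2948/3 = 11534990/3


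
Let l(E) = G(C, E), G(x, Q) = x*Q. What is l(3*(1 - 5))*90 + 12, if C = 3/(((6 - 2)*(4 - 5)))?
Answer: 822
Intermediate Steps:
C = -¾ (C = 3/((4*(-1))) = 3/(-4) = 3*(-¼) = -¾ ≈ -0.75000)
G(x, Q) = Q*x
l(E) = -3*E/4 (l(E) = E*(-¾) = -3*E/4)
l(3*(1 - 5))*90 + 12 = -9*(1 - 5)/4*90 + 12 = -9*(-4)/4*90 + 12 = -¾*(-12)*90 + 12 = 9*90 + 12 = 810 + 12 = 822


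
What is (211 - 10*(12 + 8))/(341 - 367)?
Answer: -11/26 ≈ -0.42308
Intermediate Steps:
(211 - 10*(12 + 8))/(341 - 367) = (211 - 10*20)/(-26) = (211 - 200)*(-1/26) = 11*(-1/26) = -11/26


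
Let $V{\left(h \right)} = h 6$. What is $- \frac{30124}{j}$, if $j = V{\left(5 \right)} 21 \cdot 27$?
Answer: $- \frac{15062}{8505} \approx -1.771$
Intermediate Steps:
$V{\left(h \right)} = 6 h$
$j = 17010$ ($j = 6 \cdot 5 \cdot 21 \cdot 27 = 30 \cdot 21 \cdot 27 = 630 \cdot 27 = 17010$)
$- \frac{30124}{j} = - \frac{30124}{17010} = \left(-30124\right) \frac{1}{17010} = - \frac{15062}{8505}$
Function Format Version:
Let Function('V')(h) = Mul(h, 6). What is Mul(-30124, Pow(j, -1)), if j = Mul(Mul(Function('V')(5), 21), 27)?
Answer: Rational(-15062, 8505) ≈ -1.7710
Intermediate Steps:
Function('V')(h) = Mul(6, h)
j = 17010 (j = Mul(Mul(Mul(6, 5), 21), 27) = Mul(Mul(30, 21), 27) = Mul(630, 27) = 17010)
Mul(-30124, Pow(j, -1)) = Mul(-30124, Pow(17010, -1)) = Mul(-30124, Rational(1, 17010)) = Rational(-15062, 8505)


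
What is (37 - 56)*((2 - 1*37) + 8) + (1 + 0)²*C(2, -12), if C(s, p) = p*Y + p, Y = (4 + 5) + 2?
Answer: 369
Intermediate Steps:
Y = 11 (Y = 9 + 2 = 11)
C(s, p) = 12*p (C(s, p) = p*11 + p = 11*p + p = 12*p)
(37 - 56)*((2 - 1*37) + 8) + (1 + 0)²*C(2, -12) = (37 - 56)*((2 - 1*37) + 8) + (1 + 0)²*(12*(-12)) = -19*((2 - 37) + 8) + 1²*(-144) = -19*(-35 + 8) + 1*(-144) = -19*(-27) - 144 = 513 - 144 = 369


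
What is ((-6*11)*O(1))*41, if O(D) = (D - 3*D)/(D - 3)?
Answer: -2706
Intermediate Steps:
O(D) = -2*D/(-3 + D) (O(D) = (-2*D)/(-3 + D) = -2*D/(-3 + D))
((-6*11)*O(1))*41 = ((-6*11)*(-2*1/(-3 + 1)))*41 = -(-132)/(-2)*41 = -(-132)*(-1)/2*41 = -66*1*41 = -66*41 = -2706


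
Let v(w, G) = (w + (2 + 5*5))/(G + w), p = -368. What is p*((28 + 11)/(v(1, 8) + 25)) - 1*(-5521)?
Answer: 55115/11 ≈ 5010.5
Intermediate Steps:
v(w, G) = (27 + w)/(G + w) (v(w, G) = (w + (2 + 25))/(G + w) = (w + 27)/(G + w) = (27 + w)/(G + w))
p*((28 + 11)/(v(1, 8) + 25)) - 1*(-5521) = -368*(28 + 11)/((27 + 1)/(8 + 1) + 25) - 1*(-5521) = -14352/(28/9 + 25) + 5521 = -14352/253/9 + 5521 = -14352*9/253 + 5521 = -368*351/253 + 5521 = -5616/11 + 5521 = 55115/11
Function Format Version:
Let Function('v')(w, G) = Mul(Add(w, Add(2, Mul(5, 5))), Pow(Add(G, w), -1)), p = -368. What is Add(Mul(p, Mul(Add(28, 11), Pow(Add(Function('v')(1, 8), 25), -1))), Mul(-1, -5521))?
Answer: Rational(55115, 11) ≈ 5010.5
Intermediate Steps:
Function('v')(w, G) = Mul(Pow(Add(G, w), -1), Add(27, w)) (Function('v')(w, G) = Mul(Add(w, Add(2, 25)), Pow(Add(G, w), -1)) = Mul(Add(w, 27), Pow(Add(G, w), -1)) = Mul(Add(27, w), Pow(Add(G, w), -1)) = Mul(Pow(Add(G, w), -1), Add(27, w)))
Add(Mul(p, Mul(Add(28, 11), Pow(Add(Function('v')(1, 8), 25), -1))), Mul(-1, -5521)) = Add(Mul(-368, Mul(Add(28, 11), Pow(Add(Mul(Pow(Add(8, 1), -1), Add(27, 1)), 25), -1))), Mul(-1, -5521)) = Add(Mul(-368, Mul(39, Pow(Add(Mul(Pow(9, -1), 28), 25), -1))), 5521) = Add(Mul(-368, Mul(39, Pow(Add(Mul(Rational(1, 9), 28), 25), -1))), 5521) = Add(Mul(-368, Mul(39, Pow(Add(Rational(28, 9), 25), -1))), 5521) = Add(Mul(-368, Mul(39, Pow(Rational(253, 9), -1))), 5521) = Add(Mul(-368, Mul(39, Rational(9, 253))), 5521) = Add(Mul(-368, Rational(351, 253)), 5521) = Add(Rational(-5616, 11), 5521) = Rational(55115, 11)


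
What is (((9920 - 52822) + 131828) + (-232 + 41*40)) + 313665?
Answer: 403999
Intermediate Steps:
(((9920 - 52822) + 131828) + (-232 + 41*40)) + 313665 = ((-42902 + 131828) + (-232 + 1640)) + 313665 = (88926 + 1408) + 313665 = 90334 + 313665 = 403999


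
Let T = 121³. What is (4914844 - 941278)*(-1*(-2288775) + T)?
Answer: 16134013078176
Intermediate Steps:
T = 1771561
(4914844 - 941278)*(-1*(-2288775) + T) = (4914844 - 941278)*(-1*(-2288775) + 1771561) = 3973566*(2288775 + 1771561) = 3973566*4060336 = 16134013078176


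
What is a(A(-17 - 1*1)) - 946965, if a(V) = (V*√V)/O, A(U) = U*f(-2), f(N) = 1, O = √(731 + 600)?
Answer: -946965 - 54*I*√22/121 ≈ -9.4697e+5 - 2.0932*I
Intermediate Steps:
O = 11*√11 (O = √1331 = 11*√11 ≈ 36.483)
A(U) = U (A(U) = U*1 = U)
a(V) = √11*V^(3/2)/121 (a(V) = (V*√V)/((11*√11)) = V^(3/2)*(√11/121) = √11*V^(3/2)/121)
a(A(-17 - 1*1)) - 946965 = √11*(-17 - 1*1)^(3/2)/121 - 946965 = √11*(-17 - 1)^(3/2)/121 - 946965 = √11*(-18)^(3/2)/121 - 946965 = √11*(-54*I*√2)/121 - 946965 = -54*I*√22/121 - 946965 = -946965 - 54*I*√22/121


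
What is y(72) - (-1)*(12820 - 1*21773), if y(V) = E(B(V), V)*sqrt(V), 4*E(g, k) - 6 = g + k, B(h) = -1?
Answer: -8953 + 231*sqrt(2)/2 ≈ -8789.7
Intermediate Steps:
E(g, k) = 3/2 + g/4 + k/4 (E(g, k) = 3/2 + (g + k)/4 = 3/2 + (g/4 + k/4) = 3/2 + g/4 + k/4)
y(V) = sqrt(V)*(5/4 + V/4) (y(V) = (3/2 + (1/4)*(-1) + V/4)*sqrt(V) = (3/2 - 1/4 + V/4)*sqrt(V) = (5/4 + V/4)*sqrt(V) = sqrt(V)*(5/4 + V/4))
y(72) - (-1)*(12820 - 1*21773) = sqrt(72)*(5 + 72)/4 - (-1)*(12820 - 1*21773) = (1/4)*(6*sqrt(2))*77 - (-1)*(12820 - 21773) = 231*sqrt(2)/2 - (-1)*(-8953) = 231*sqrt(2)/2 - 1*8953 = 231*sqrt(2)/2 - 8953 = -8953 + 231*sqrt(2)/2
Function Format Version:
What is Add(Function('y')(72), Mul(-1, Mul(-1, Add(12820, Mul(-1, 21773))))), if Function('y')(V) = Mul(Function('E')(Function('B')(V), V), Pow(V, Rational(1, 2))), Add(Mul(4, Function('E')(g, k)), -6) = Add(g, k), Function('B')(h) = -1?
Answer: Add(-8953, Mul(Rational(231, 2), Pow(2, Rational(1, 2)))) ≈ -8789.7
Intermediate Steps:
Function('E')(g, k) = Add(Rational(3, 2), Mul(Rational(1, 4), g), Mul(Rational(1, 4), k)) (Function('E')(g, k) = Add(Rational(3, 2), Mul(Rational(1, 4), Add(g, k))) = Add(Rational(3, 2), Add(Mul(Rational(1, 4), g), Mul(Rational(1, 4), k))) = Add(Rational(3, 2), Mul(Rational(1, 4), g), Mul(Rational(1, 4), k)))
Function('y')(V) = Mul(Pow(V, Rational(1, 2)), Add(Rational(5, 4), Mul(Rational(1, 4), V))) (Function('y')(V) = Mul(Add(Rational(3, 2), Mul(Rational(1, 4), -1), Mul(Rational(1, 4), V)), Pow(V, Rational(1, 2))) = Mul(Add(Rational(3, 2), Rational(-1, 4), Mul(Rational(1, 4), V)), Pow(V, Rational(1, 2))) = Mul(Add(Rational(5, 4), Mul(Rational(1, 4), V)), Pow(V, Rational(1, 2))) = Mul(Pow(V, Rational(1, 2)), Add(Rational(5, 4), Mul(Rational(1, 4), V))))
Add(Function('y')(72), Mul(-1, Mul(-1, Add(12820, Mul(-1, 21773))))) = Add(Mul(Rational(1, 4), Pow(72, Rational(1, 2)), Add(5, 72)), Mul(-1, Mul(-1, Add(12820, Mul(-1, 21773))))) = Add(Mul(Rational(1, 4), Mul(6, Pow(2, Rational(1, 2))), 77), Mul(-1, Mul(-1, Add(12820, -21773)))) = Add(Mul(Rational(231, 2), Pow(2, Rational(1, 2))), Mul(-1, Mul(-1, -8953))) = Add(Mul(Rational(231, 2), Pow(2, Rational(1, 2))), Mul(-1, 8953)) = Add(Mul(Rational(231, 2), Pow(2, Rational(1, 2))), -8953) = Add(-8953, Mul(Rational(231, 2), Pow(2, Rational(1, 2))))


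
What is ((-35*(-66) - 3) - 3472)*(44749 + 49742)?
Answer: -110082015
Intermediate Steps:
((-35*(-66) - 3) - 3472)*(44749 + 49742) = ((2310 - 3) - 3472)*94491 = (2307 - 3472)*94491 = -1165*94491 = -110082015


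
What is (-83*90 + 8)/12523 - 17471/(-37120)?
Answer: -8314301/66407680 ≈ -0.12520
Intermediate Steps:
(-83*90 + 8)/12523 - 17471/(-37120) = (-7470 + 8)*(1/12523) - 17471*(-1/37120) = -7462*1/12523 + 17471/37120 = -1066/1789 + 17471/37120 = -8314301/66407680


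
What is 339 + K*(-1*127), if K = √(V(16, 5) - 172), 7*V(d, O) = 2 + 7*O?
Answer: 339 - 127*I*√8169/7 ≈ 339.0 - 1639.8*I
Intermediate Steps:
V(d, O) = 2/7 + O (V(d, O) = (2 + 7*O)/7 = 2/7 + O)
K = I*√8169/7 (K = √((2/7 + 5) - 172) = √(37/7 - 172) = √(-1167/7) = I*√8169/7 ≈ 12.912*I)
339 + K*(-1*127) = 339 + (I*√8169/7)*(-1*127) = 339 + (I*√8169/7)*(-127) = 339 - 127*I*√8169/7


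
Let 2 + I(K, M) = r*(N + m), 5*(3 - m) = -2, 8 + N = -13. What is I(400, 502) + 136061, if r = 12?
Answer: 679239/5 ≈ 1.3585e+5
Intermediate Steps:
N = -21 (N = -8 - 13 = -21)
m = 17/5 (m = 3 - ⅕*(-2) = 3 + ⅖ = 17/5 ≈ 3.4000)
I(K, M) = -1066/5 (I(K, M) = -2 + 12*(-21 + 17/5) = -2 + 12*(-88/5) = -2 - 1056/5 = -1066/5)
I(400, 502) + 136061 = -1066/5 + 136061 = 679239/5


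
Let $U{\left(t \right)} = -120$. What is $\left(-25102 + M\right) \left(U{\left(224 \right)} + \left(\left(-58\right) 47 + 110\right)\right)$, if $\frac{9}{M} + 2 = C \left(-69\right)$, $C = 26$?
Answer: $\frac{30836909484}{449} \approx 6.8679 \cdot 10^{7}$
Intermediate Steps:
$M = - \frac{9}{1796}$ ($M = \frac{9}{-2 + 26 \left(-69\right)} = \frac{9}{-2 - 1794} = \frac{9}{-1796} = 9 \left(- \frac{1}{1796}\right) = - \frac{9}{1796} \approx -0.0050111$)
$\left(-25102 + M\right) \left(U{\left(224 \right)} + \left(\left(-58\right) 47 + 110\right)\right) = \left(-25102 - \frac{9}{1796}\right) \left(-120 + \left(\left(-58\right) 47 + 110\right)\right) = - \frac{45083201 \left(-120 + \left(-2726 + 110\right)\right)}{1796} = - \frac{45083201 \left(-120 - 2616\right)}{1796} = \left(- \frac{45083201}{1796}\right) \left(-2736\right) = \frac{30836909484}{449}$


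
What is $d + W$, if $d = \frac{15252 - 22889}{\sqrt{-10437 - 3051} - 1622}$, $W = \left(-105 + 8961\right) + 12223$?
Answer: $\frac{27876552301}{1322186} + \frac{7637 i \sqrt{843}}{661093} \approx 21084.0 + 0.33541 i$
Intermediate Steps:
$W = 21079$ ($W = 8856 + 12223 = 21079$)
$d = - \frac{7637}{-1622 + 4 i \sqrt{843}}$ ($d = - \frac{7637}{\sqrt{-13488} - 1622} = - \frac{7637}{4 i \sqrt{843} - 1622} = - \frac{7637}{-1622 + 4 i \sqrt{843}} \approx 4.6844 + 0.33541 i$)
$d + W = \left(\frac{6193607}{1322186} + \frac{7637 i \sqrt{843}}{661093}\right) + 21079 = \frac{27876552301}{1322186} + \frac{7637 i \sqrt{843}}{661093}$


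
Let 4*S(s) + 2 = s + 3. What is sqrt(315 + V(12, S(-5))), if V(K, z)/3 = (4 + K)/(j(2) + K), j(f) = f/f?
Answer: sqrt(53859)/13 ≈ 17.852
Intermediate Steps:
j(f) = 1
S(s) = 1/4 + s/4 (S(s) = -1/2 + (s + 3)/4 = -1/2 + (3 + s)/4 = -1/2 + (3/4 + s/4) = 1/4 + s/4)
V(K, z) = 3*(4 + K)/(1 + K) (V(K, z) = 3*((4 + K)/(1 + K)) = 3*(4 + K)/(1 + K))
sqrt(315 + V(12, S(-5))) = sqrt(315 + 3*(4 + 12)/(1 + 12)) = sqrt(315 + 3*16/13) = sqrt(315 + 3*(1/13)*16) = sqrt(315 + 48/13) = sqrt(4143/13) = sqrt(53859)/13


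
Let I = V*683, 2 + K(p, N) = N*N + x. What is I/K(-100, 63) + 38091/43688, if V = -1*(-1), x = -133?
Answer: 87939899/83749896 ≈ 1.0500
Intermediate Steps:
K(p, N) = -135 + N² (K(p, N) = -2 + (N*N - 133) = -2 + (N² - 133) = -2 + (-133 + N²) = -135 + N²)
V = 1
I = 683 (I = 1*683 = 683)
I/K(-100, 63) + 38091/43688 = 683/(-135 + 63²) + 38091/43688 = 683/(-135 + 3969) + 38091*(1/43688) = 683/3834 + 38091/43688 = 87939899/83749896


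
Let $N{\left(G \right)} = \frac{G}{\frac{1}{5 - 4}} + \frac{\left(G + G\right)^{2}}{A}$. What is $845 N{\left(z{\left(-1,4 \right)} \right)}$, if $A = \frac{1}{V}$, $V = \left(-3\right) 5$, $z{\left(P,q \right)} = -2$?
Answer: $-204490$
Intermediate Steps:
$V = -15$
$A = - \frac{1}{15}$ ($A = \frac{1}{-15} = - \frac{1}{15} \approx -0.066667$)
$N{\left(G \right)} = G - 60 G^{2}$ ($N{\left(G \right)} = \frac{G}{\frac{1}{5 - 4}} + \frac{\left(G + G\right)^{2}}{- \frac{1}{15}} = \frac{G}{1^{-1}} + \left(2 G\right)^{2} \left(-15\right) = \frac{G}{1} + 4 G^{2} \left(-15\right) = G 1 - 60 G^{2} = G - 60 G^{2}$)
$845 N{\left(z{\left(-1,4 \right)} \right)} = 845 \left(- 2 \left(1 - -120\right)\right) = 845 \left(- 2 \left(1 + 120\right)\right) = 845 \left(\left(-2\right) 121\right) = 845 \left(-242\right) = -204490$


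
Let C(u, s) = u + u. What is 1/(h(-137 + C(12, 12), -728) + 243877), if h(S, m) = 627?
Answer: 1/244504 ≈ 4.0899e-6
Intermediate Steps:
C(u, s) = 2*u
1/(h(-137 + C(12, 12), -728) + 243877) = 1/(627 + 243877) = 1/244504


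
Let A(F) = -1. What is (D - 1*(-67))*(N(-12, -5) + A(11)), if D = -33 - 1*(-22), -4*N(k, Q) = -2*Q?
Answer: -196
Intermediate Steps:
N(k, Q) = Q/2 (N(k, Q) = -(-1)*Q/2 = Q/2)
D = -11 (D = -33 + 22 = -11)
(D - 1*(-67))*(N(-12, -5) + A(11)) = (-11 - 1*(-67))*((½)*(-5) - 1) = (-11 + 67)*(-5/2 - 1) = 56*(-7/2) = -196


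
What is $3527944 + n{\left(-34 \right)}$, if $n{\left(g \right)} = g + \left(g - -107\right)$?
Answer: $3527983$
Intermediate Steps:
$n{\left(g \right)} = 107 + 2 g$ ($n{\left(g \right)} = g + \left(g + 107\right) = g + \left(107 + g\right) = 107 + 2 g$)
$3527944 + n{\left(-34 \right)} = 3527944 + \left(107 + 2 \left(-34\right)\right) = 3527944 + \left(107 - 68\right) = 3527944 + 39 = 3527983$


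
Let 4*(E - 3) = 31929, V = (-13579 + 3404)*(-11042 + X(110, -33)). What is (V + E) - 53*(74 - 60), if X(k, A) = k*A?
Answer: 597179373/4 ≈ 1.4929e+8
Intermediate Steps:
X(k, A) = A*k
V = 149287600 (V = (-13579 + 3404)*(-11042 - 33*110) = -10175*(-11042 - 3630) = -10175*(-14672) = 149287600)
E = 31941/4 (E = 3 + (1/4)*31929 = 3 + 31929/4 = 31941/4 ≈ 7985.3)
(V + E) - 53*(74 - 60) = (149287600 + 31941/4) - 53*(74 - 60) = 597182341/4 - 53*14 = 597182341/4 - 742 = 597179373/4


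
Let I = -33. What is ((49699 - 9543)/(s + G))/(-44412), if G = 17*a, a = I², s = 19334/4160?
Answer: -20881120/427650997821 ≈ -4.8827e-5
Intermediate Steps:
s = 9667/2080 (s = 19334*(1/4160) = 9667/2080 ≈ 4.6476)
a = 1089 (a = (-33)² = 1089)
G = 18513 (G = 17*1089 = 18513)
((49699 - 9543)/(s + G))/(-44412) = ((49699 - 9543)/(9667/2080 + 18513))/(-44412) = (40156/(38516707/2080))*(-1/44412) = (40156*(2080/38516707))*(-1/44412) = (83524480/38516707)*(-1/44412) = -20881120/427650997821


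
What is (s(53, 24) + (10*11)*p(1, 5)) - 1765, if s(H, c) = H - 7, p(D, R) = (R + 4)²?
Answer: 7191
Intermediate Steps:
p(D, R) = (4 + R)²
s(H, c) = -7 + H
(s(53, 24) + (10*11)*p(1, 5)) - 1765 = ((-7 + 53) + (10*11)*(4 + 5)²) - 1765 = (46 + 110*9²) - 1765 = (46 + 110*81) - 1765 = (46 + 8910) - 1765 = 8956 - 1765 = 7191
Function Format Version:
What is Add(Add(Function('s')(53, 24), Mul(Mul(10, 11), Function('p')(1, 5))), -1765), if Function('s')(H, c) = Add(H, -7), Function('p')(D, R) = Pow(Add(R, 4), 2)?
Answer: 7191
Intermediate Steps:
Function('p')(D, R) = Pow(Add(4, R), 2)
Function('s')(H, c) = Add(-7, H)
Add(Add(Function('s')(53, 24), Mul(Mul(10, 11), Function('p')(1, 5))), -1765) = Add(Add(Add(-7, 53), Mul(Mul(10, 11), Pow(Add(4, 5), 2))), -1765) = Add(Add(46, Mul(110, Pow(9, 2))), -1765) = Add(Add(46, Mul(110, 81)), -1765) = Add(Add(46, 8910), -1765) = Add(8956, -1765) = 7191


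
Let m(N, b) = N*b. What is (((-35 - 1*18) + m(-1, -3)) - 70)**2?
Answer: 14400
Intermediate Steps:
(((-35 - 1*18) + m(-1, -3)) - 70)**2 = (((-35 - 1*18) - 1*(-3)) - 70)**2 = (((-35 - 18) + 3) - 70)**2 = ((-53 + 3) - 70)**2 = (-50 - 70)**2 = (-120)**2 = 14400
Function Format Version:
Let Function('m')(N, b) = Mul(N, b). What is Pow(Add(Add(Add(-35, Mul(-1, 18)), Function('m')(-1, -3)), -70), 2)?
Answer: 14400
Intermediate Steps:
Pow(Add(Add(Add(-35, Mul(-1, 18)), Function('m')(-1, -3)), -70), 2) = Pow(Add(Add(Add(-35, Mul(-1, 18)), Mul(-1, -3)), -70), 2) = Pow(Add(Add(Add(-35, -18), 3), -70), 2) = Pow(Add(Add(-53, 3), -70), 2) = Pow(Add(-50, -70), 2) = Pow(-120, 2) = 14400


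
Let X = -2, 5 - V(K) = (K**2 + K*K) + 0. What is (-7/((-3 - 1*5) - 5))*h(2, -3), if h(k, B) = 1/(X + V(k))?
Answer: -7/65 ≈ -0.10769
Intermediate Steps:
V(K) = 5 - 2*K**2 (V(K) = 5 - ((K**2 + K*K) + 0) = 5 - ((K**2 + K**2) + 0) = 5 - (2*K**2 + 0) = 5 - 2*K**2)
h(k, B) = 1/(3 - 2*k**2) (h(k, B) = 1/(-2 + (5 - 2*k**2)) = 1/(3 - 2*k**2))
(-7/((-3 - 1*5) - 5))*h(2, -3) = (-7/((-3 - 1*5) - 5))*(-1/(-3 + 2*2**2)) = (-7/((-3 - 5) - 5))*(-1/(-3 + 2*4)) = (-7/(-8 - 5))*(-1/(-3 + 8)) = (-7/(-13))*(-1/5) = (-7*(-1/13))*(-1*1/5) = (7/13)*(-1/5) = -7/65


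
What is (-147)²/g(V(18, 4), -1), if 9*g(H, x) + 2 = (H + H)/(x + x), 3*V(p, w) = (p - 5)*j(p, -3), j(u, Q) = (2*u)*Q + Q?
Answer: 194481/479 ≈ 406.01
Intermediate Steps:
j(u, Q) = Q + 2*Q*u (j(u, Q) = 2*Q*u + Q = Q + 2*Q*u)
V(p, w) = (-5 + p)*(-3 - 6*p)/3 (V(p, w) = ((p - 5)*(-3*(1 + 2*p)))/3 = ((-5 + p)*(-3 - 6*p))/3 = (-5 + p)*(-3 - 6*p)/3)
g(H, x) = -2/9 + H/(9*x) (g(H, x) = -2/9 + ((H + H)/(x + x))/9 = -2/9 + ((2*H)/((2*x)))/9 = -2/9 + ((2*H)*(1/(2*x)))/9 = -2/9 + (H/x)/9 = -2/9 + H/(9*x))
(-147)²/g(V(18, 4), -1) = (-147)²/(((⅑)*((-1 - 2*18)*(-5 + 18) - 2*(-1))/(-1))) = 21609/(((⅑)*(-1)*((-1 - 36)*13 + 2))) = 21609/(((⅑)*(-1)*(-37*13 + 2))) = 21609/(((⅑)*(-1)*(-481 + 2))) = 21609/(((⅑)*(-1)*(-479))) = 21609/(479/9) = 21609*(9/479) = 194481/479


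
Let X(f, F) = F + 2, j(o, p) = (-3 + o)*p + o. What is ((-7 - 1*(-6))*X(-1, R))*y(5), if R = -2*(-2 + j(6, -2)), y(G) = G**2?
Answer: -150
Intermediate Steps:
j(o, p) = o + p*(-3 + o) (j(o, p) = p*(-3 + o) + o = o + p*(-3 + o))
R = 4 (R = -2*(-2 + (6 - 3*(-2) + 6*(-2))) = -2*(-2 + (6 + 6 - 12)) = -2*(-2 + 0) = -2*(-2) = 4)
X(f, F) = 2 + F
((-7 - 1*(-6))*X(-1, R))*y(5) = ((-7 - 1*(-6))*(2 + 4))*5**2 = ((-7 + 6)*6)*25 = -1*6*25 = -6*25 = -150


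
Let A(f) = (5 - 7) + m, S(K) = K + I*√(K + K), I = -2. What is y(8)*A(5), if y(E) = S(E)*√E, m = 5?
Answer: 0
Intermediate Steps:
S(K) = K - 2*√2*√K (S(K) = K - 2*√(K + K) = K - 2*√2*√K)
y(E) = √E*(E - 2*√2*√E) (y(E) = (E - 2*√2*√E)*√E = √E*(E - 2*√2*√E))
A(f) = 3 (A(f) = (5 - 7) + 5 = -2 + 5 = 3)
y(8)*A(5) = (8^(3/2) - 2*8*√2)*3 = (16*√2 - 16*√2)*3 = 0*3 = 0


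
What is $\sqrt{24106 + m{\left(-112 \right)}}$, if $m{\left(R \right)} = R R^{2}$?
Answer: $i \sqrt{1380822} \approx 1175.1 i$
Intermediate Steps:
$m{\left(R \right)} = R^{3}$
$\sqrt{24106 + m{\left(-112 \right)}} = \sqrt{24106 + \left(-112\right)^{3}} = \sqrt{24106 - 1404928} = \sqrt{-1380822} = i \sqrt{1380822}$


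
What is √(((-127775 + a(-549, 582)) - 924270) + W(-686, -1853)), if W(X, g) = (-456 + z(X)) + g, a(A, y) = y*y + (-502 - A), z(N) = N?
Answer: I*√716269 ≈ 846.33*I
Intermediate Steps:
a(A, y) = -502 + y² - A (a(A, y) = y² + (-502 - A) = -502 + y² - A)
W(X, g) = -456 + X + g (W(X, g) = (-456 + X) + g = -456 + X + g)
√(((-127775 + a(-549, 582)) - 924270) + W(-686, -1853)) = √(((-127775 + (-502 + 582² - 1*(-549))) - 924270) + (-456 - 686 - 1853)) = √(((-127775 + (-502 + 338724 + 549)) - 924270) - 2995) = √(((-127775 + 338771) - 924270) - 2995) = √((210996 - 924270) - 2995) = √(-713274 - 2995) = √(-716269) = I*√716269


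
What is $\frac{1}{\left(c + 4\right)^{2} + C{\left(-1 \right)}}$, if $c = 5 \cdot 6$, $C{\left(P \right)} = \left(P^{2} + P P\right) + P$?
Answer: $\frac{1}{1157} \approx 0.0008643$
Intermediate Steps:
$C{\left(P \right)} = P + 2 P^{2}$ ($C{\left(P \right)} = \left(P^{2} + P^{2}\right) + P = 2 P^{2} + P = P + 2 P^{2}$)
$c = 30$
$\frac{1}{\left(c + 4\right)^{2} + C{\left(-1 \right)}} = \frac{1}{\left(30 + 4\right)^{2} - \left(1 + 2 \left(-1\right)\right)} = \frac{1}{34^{2} - \left(1 - 2\right)} = \frac{1}{1156 - -1} = \frac{1}{1156 + 1} = \frac{1}{1157}$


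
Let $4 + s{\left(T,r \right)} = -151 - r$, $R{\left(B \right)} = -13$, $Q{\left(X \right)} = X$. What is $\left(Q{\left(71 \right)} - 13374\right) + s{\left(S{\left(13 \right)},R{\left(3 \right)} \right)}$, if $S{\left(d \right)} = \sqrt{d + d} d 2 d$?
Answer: $-13445$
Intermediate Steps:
$S{\left(d \right)} = 2 \sqrt{2} d^{\frac{5}{2}}$ ($S{\left(d \right)} = \sqrt{2 d} d 2 d = \sqrt{2} \sqrt{d} d 2 d = \sqrt{2} d^{\frac{3}{2}} \cdot 2 d = 2 \sqrt{2} d^{\frac{5}{2}}$)
$s{\left(T,r \right)} = -155 - r$ ($s{\left(T,r \right)} = -4 - \left(151 + r\right) = -155 - r$)
$\left(Q{\left(71 \right)} - 13374\right) + s{\left(S{\left(13 \right)},R{\left(3 \right)} \right)} = \left(71 - 13374\right) - 142 = -13303 + \left(-155 + 13\right) = -13303 - 142 = -13445$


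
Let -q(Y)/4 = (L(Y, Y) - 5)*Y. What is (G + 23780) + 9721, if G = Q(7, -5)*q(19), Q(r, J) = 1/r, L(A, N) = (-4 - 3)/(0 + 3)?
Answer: 705193/21 ≈ 33581.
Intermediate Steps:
L(A, N) = -7/3
q(Y) = 88*Y/3 (q(Y) = -4*(-7/3 - 5)*Y = -(-88)*Y/3 = 88*Y/3)
G = 1672/21 (G = ((88/3)*19)/7 = (⅐)*(1672/3) = 1672/21 ≈ 79.619)
(G + 23780) + 9721 = (1672/21 + 23780) + 9721 = 501052/21 + 9721 = 705193/21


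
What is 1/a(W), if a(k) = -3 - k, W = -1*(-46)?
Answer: -1/49 ≈ -0.020408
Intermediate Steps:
W = 46
1/a(W) = 1/(-3 - 1*46) = 1/(-3 - 46) = 1/(-49) = -1/49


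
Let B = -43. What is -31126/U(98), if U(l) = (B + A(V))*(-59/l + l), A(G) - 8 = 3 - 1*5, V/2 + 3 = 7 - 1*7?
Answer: 3050348/353165 ≈ 8.6372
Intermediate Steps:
V = -6 (V = -6 + 2*(7 - 1*7) = -6 + 2*(7 - 7) = -6 + 2*0 = -6 + 0 = -6)
A(G) = 6 (A(G) = 8 + (3 - 1*5) = 8 + (3 - 5) = 8 - 2 = 6)
U(l) = -37*l + 2183/l (U(l) = (-43 + 6)*(-59/l + l) = -37*(l - 59/l) = -37*l + 2183/l)
-31126/U(98) = -31126/(-37*98 + 2183/98) = -31126/(-3626 + 2183*(1/98)) = -31126/(-3626 + 2183/98) = -31126/(-353165/98) = -31126*(-98/353165) = 3050348/353165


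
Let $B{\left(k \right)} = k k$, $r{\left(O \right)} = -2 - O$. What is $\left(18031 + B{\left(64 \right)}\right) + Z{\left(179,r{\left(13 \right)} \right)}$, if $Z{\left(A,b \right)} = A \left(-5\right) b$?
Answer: $35552$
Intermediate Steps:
$B{\left(k \right)} = k^{2}$
$Z{\left(A,b \right)} = - 5 A b$
$\left(18031 + B{\left(64 \right)}\right) + Z{\left(179,r{\left(13 \right)} \right)} = \left(18031 + 64^{2}\right) - 895 \left(-2 - 13\right) = \left(18031 + 4096\right) - 895 \left(-2 - 13\right) = 22127 - 895 \left(-15\right) = 22127 + 13425 = 35552$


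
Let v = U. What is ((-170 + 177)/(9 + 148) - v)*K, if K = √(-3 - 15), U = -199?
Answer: 93750*I*√2/157 ≈ 844.47*I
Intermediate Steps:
K = 3*I*√2 (K = √(-18) = 3*I*√2 ≈ 4.2426*I)
v = -199
((-170 + 177)/(9 + 148) - v)*K = ((-170 + 177)/(9 + 148) - 1*(-199))*(3*I*√2) = (7/157 + 199)*(3*I*√2) = 31250*(3*I*√2)/157 = 93750*I*√2/157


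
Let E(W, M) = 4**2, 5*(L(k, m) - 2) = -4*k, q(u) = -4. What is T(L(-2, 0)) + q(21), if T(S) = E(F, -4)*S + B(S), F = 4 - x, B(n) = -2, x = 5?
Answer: 258/5 ≈ 51.600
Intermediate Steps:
F = -1 (F = 4 - 1*5 = 4 - 5 = -1)
L(k, m) = 2 - 4*k/5 (L(k, m) = 2 + (-4*k)/5 = 2 - 4*k/5)
E(W, M) = 16
T(S) = -2 + 16*S (T(S) = 16*S - 2 = -2 + 16*S)
T(L(-2, 0)) + q(21) = (-2 + 16*(2 - 4/5*(-2))) - 4 = (-2 + 16*(2 + 8/5)) - 4 = (-2 + 16*(18/5)) - 4 = (-2 + 288/5) - 4 = 278/5 - 4 = 258/5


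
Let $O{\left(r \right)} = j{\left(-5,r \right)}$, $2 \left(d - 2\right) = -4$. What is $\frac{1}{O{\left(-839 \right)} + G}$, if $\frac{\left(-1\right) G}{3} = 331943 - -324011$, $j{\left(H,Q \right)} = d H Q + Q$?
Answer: $- \frac{1}{1968701} \approx -5.0795 \cdot 10^{-7}$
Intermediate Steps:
$d = 0$ ($d = 2 + \frac{1}{2} \left(-4\right) = 2 - 2 = 0$)
$j{\left(H,Q \right)} = Q$ ($j{\left(H,Q \right)} = 0 H Q + Q = 0 Q + Q = 0 + Q = Q$)
$O{\left(r \right)} = r$
$G = -1967862$ ($G = - 3 \left(331943 - -324011\right) = - 3 \left(331943 + 324011\right) = \left(-3\right) 655954 = -1967862$)
$\frac{1}{O{\left(-839 \right)} + G} = \frac{1}{-839 - 1967862} = \frac{1}{-1968701} = - \frac{1}{1968701}$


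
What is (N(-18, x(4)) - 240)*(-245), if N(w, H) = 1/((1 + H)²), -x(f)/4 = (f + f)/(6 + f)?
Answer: 7108675/121 ≈ 58749.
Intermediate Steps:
x(f) = -8*f/(6 + f) (x(f) = -4*(f + f)/(6 + f) = -4*2*f/(6 + f) = -8*f/(6 + f))
N(w, H) = (1 + H)⁻²
(N(-18, x(4)) - 240)*(-245) = ((1 - 8*4/(6 + 4))⁻² - 240)*(-245) = ((1 - 8*4/10)⁻² - 240)*(-245) = ((1 - 8*4*⅒)⁻² - 240)*(-245) = ((1 - 16/5)⁻² - 240)*(-245) = ((-11/5)⁻² - 240)*(-245) = (25/121 - 240)*(-245) = -29015/121*(-245) = 7108675/121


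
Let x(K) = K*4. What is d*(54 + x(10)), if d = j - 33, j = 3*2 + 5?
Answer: -2068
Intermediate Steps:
x(K) = 4*K
j = 11 (j = 6 + 5 = 11)
d = -22 (d = 11 - 33 = -22)
d*(54 + x(10)) = -22*(54 + 4*10) = -22*(54 + 40) = -22*94 = -2068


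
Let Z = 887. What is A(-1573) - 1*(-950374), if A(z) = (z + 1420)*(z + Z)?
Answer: 1055332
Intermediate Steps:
A(z) = (887 + z)*(1420 + z) (A(z) = (z + 1420)*(z + 887) = (1420 + z)*(887 + z) = (887 + z)*(1420 + z))
A(-1573) - 1*(-950374) = (1259540 + (-1573)**2 + 2307*(-1573)) - 1*(-950374) = (1259540 + 2474329 - 3628911) + 950374 = 104958 + 950374 = 1055332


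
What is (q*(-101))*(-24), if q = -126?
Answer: -305424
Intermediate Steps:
(q*(-101))*(-24) = -126*(-101)*(-24) = 12726*(-24) = -305424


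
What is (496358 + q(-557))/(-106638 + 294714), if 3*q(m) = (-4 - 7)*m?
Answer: 1495201/564228 ≈ 2.6500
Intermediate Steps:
q(m) = -11*m/3 (q(m) = ((-4 - 7)*m)/3 = (-11*m)/3 = -11*m/3)
(496358 + q(-557))/(-106638 + 294714) = (496358 - 11/3*(-557))/(-106638 + 294714) = (496358 + 6127/3)/188076 = (1495201/3)*(1/188076) = 1495201/564228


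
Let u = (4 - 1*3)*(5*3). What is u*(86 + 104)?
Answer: 2850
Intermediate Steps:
u = 15 (u = (4 - 3)*15 = 1*15 = 15)
u*(86 + 104) = 15*(86 + 104) = 15*190 = 2850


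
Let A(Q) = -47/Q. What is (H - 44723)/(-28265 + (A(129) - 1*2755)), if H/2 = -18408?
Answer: 10518531/4001627 ≈ 2.6286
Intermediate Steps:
H = -36816 (H = 2*(-18408) = -36816)
(H - 44723)/(-28265 + (A(129) - 1*2755)) = (-36816 - 44723)/(-28265 + (-47/129 - 1*2755)) = -81539/(-28265 + (-47*1/129 - 2755)) = -81539/(-28265 + (-47/129 - 2755)) = -81539/(-28265 - 355442/129) = -81539/(-4001627/129) = -81539*(-129/4001627) = 10518531/4001627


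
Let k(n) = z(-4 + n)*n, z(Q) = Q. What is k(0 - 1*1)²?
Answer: 25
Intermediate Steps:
k(n) = n*(-4 + n) (k(n) = (-4 + n)*n = n*(-4 + n))
k(0 - 1*1)² = ((0 - 1*1)*(-4 + (0 - 1*1)))² = ((0 - 1)*(-4 + (0 - 1)))² = (-(-4 - 1))² = (-1*(-5))² = 5² = 25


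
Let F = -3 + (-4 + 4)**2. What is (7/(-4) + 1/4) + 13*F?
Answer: -81/2 ≈ -40.500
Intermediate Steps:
F = -3 (F = -3 + 0**2 = -3 + 0 = -3)
(7/(-4) + 1/4) + 13*F = (7/(-4) + 1/4) + 13*(-3) = (7*(-1/4) + 1*(1/4)) - 39 = (-7/4 + 1/4) - 39 = -3/2 - 39 = -81/2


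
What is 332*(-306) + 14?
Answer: -101578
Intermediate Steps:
332*(-306) + 14 = -101592 + 14 = -101578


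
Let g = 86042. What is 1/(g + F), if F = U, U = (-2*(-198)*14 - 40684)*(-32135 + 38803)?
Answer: -1/234227478 ≈ -4.2694e-9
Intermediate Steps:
U = -234313520 (U = (396*14 - 40684)*6668 = (5544 - 40684)*6668 = -35140*6668 = -234313520)
F = -234313520
1/(g + F) = 1/(86042 - 234313520) = 1/(-234227478) = -1/234227478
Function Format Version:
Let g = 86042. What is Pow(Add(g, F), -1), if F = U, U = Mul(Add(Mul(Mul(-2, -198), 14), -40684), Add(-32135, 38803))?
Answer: Rational(-1, 234227478) ≈ -4.2694e-9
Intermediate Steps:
U = -234313520 (U = Mul(Add(Mul(396, 14), -40684), 6668) = Mul(Add(5544, -40684), 6668) = Mul(-35140, 6668) = -234313520)
F = -234313520
Pow(Add(g, F), -1) = Pow(Add(86042, -234313520), -1) = Pow(-234227478, -1) = Rational(-1, 234227478)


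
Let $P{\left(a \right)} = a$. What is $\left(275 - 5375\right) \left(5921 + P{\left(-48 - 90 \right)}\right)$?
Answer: $-29493300$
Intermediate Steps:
$\left(275 - 5375\right) \left(5921 + P{\left(-48 - 90 \right)}\right) = \left(275 - 5375\right) \left(5921 - 138\right) = - 5100 \left(5921 - 138\right) = \left(-5100\right) 5783 = -29493300$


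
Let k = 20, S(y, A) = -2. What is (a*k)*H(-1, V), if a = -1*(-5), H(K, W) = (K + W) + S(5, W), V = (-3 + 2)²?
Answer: -200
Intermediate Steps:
V = 1 (V = (-1)² = 1)
H(K, W) = -2 + K + W (H(K, W) = (K + W) - 2 = -2 + K + W)
a = 5
(a*k)*H(-1, V) = (5*20)*(-2 - 1 + 1) = 100*(-2) = -200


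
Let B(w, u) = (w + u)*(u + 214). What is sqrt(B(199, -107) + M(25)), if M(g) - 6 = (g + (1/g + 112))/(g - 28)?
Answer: 2*sqrt(61277)/5 ≈ 99.017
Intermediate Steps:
B(w, u) = (214 + u)*(u + w) (B(w, u) = (u + w)*(214 + u) = (214 + u)*(u + w))
M(g) = 6 + (112 + g + 1/g)/(-28 + g) (M(g) = 6 + (g + (1/g + 112))/(g - 28) = 6 + (g + (112 + 1/g))/(-28 + g) = 6 + (112 + g + 1/g)/(-28 + g))
sqrt(B(199, -107) + M(25)) = sqrt(((-107)**2 + 214*(-107) + 214*199 - 107*199) + (1 - 56*25 + 7*25**2)/(25*(-28 + 25))) = sqrt((11449 - 22898 + 42586 - 21293) + (1/25)*(1 - 1400 + 7*625)/(-3)) = sqrt(9844 + (1/25)*(-1/3)*(1 - 1400 + 4375)) = sqrt(9844 + (1/25)*(-1/3)*2976) = sqrt(9844 - 992/25) = sqrt(245108/25) = 2*sqrt(61277)/5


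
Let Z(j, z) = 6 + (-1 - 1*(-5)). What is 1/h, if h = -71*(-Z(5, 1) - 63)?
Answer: 1/5183 ≈ 0.00019294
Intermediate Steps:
Z(j, z) = 10 (Z(j, z) = 6 + (-1 + 5) = 6 + 4 = 10)
h = 5183 (h = -71*(-1*10 - 63) = -71*(-10 - 63) = -71*(-73) = 5183)
1/h = 1/5183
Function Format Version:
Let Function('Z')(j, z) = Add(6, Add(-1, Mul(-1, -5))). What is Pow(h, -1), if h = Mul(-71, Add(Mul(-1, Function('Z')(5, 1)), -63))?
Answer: Rational(1, 5183) ≈ 0.00019294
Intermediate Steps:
Function('Z')(j, z) = 10 (Function('Z')(j, z) = Add(6, Add(-1, 5)) = Add(6, 4) = 10)
h = 5183 (h = Mul(-71, Add(Mul(-1, 10), -63)) = Mul(-71, Add(-10, -63)) = Mul(-71, -73) = 5183)
Pow(h, -1) = Pow(5183, -1) = Rational(1, 5183)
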